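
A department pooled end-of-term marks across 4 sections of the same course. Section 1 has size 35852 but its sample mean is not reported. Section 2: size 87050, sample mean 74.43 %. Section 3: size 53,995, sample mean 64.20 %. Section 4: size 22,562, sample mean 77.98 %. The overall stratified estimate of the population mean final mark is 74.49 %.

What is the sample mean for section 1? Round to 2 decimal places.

87.94

N = 35852 + 87050 + 53995 + 22562 = 199459.
Overall total = μ·N = 74.49·199459 = 14857700.91.
Subtract the known strata: 87050·74.43 + 53995·64.20 + 22562·77.98 = 11704995.26.
Remaining total for section 1: 14857700.91 − 11704995.26 = 3152705.65.
Divide by its size: 3152705.65 / 35852 = 87.9367... → 87.94.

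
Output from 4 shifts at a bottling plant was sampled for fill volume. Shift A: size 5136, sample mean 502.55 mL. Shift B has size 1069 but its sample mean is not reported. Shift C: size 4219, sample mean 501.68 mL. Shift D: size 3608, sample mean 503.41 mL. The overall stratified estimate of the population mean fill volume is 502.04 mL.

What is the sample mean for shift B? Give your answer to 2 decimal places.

N = 5136 + 1069 + 4219 + 3608 = 14032.
Overall total = μ·N = 502.04·14032 = 7044625.28.
Subtract the known strata: 5136·502.55 + 4219·501.68 + 3608·503.41 = 6513988.
Remaining total for shift B: 7044625.28 − 6513988 = 530637.28.
Divide by its size: 530637.28 / 1069 = 496.3866... → 496.39.

496.39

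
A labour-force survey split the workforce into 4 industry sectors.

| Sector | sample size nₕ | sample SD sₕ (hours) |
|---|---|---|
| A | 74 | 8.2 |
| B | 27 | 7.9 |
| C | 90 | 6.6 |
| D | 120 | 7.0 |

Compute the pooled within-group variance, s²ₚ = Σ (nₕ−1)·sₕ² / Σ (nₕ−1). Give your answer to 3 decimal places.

A: (74−1)·8.2² = 73·67.24 = 4908.52
B: (27−1)·7.9² = 26·62.41 = 1622.66
C: (90−1)·6.6² = 89·43.56 = 3876.84
D: (120−1)·7.0² = 119·49 = 5831
Numerator = 16239.02; denominator = Σ(nₕ−1) = 307.
s²ₚ = 16239.02/307 = 52.89583... → 52.896.

52.896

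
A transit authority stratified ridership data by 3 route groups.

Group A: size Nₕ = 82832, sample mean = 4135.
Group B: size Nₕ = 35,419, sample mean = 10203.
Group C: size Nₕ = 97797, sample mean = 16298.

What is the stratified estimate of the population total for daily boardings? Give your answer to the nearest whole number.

2297785883

A: 82832·4135 = 342510320
B: 35419·10203 = 361380057
C: 97797·16298 = 1593895506
τ̂ = Σ Nₕx̄ₕ = 2297785883.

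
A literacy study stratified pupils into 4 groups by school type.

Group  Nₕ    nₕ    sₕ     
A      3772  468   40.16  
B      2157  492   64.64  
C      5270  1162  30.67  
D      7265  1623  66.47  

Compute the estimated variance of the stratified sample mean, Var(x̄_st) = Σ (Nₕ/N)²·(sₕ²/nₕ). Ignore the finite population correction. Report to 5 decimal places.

0.74713

N = 18464; Wₕ = Nₕ/N.
group A: (3772/18464)²·40.16²/468 = 0.14382465
group B: (2157/18464)²·64.64²/492 = 0.11590076
group C: (5270/18464)²·30.67²/1162 = 0.06594640
group D: (7265/18464)²·66.47²/1623 = 0.42145624
Sum = 0.74712806 → 0.74713.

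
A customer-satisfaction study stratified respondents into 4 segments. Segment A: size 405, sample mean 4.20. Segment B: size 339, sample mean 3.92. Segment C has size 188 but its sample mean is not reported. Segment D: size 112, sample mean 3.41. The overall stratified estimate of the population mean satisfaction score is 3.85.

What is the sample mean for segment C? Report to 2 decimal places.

Σ Nₕx̄ₕ = N·μ, so 188·x̄_C = 1044·3.85 − (405·4.20 + 339·3.92 + 112·3.41).
= 4019.4 − 3411.8 = 607.6.
x̄_C = 607.6 / 188 = 3.2319... → 3.23.

3.23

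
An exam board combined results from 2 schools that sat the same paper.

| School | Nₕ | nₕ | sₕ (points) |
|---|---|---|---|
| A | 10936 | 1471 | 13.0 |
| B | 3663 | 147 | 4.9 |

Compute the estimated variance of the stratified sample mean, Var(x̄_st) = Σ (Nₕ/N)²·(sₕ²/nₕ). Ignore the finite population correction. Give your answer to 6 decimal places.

0.074751

N = 14599. Term for each stratum: Wₕ²sₕ²/nₕ.
Var(x̄_st) = 0.064468092 + 0.010282588 = 0.074750680 → 0.074751.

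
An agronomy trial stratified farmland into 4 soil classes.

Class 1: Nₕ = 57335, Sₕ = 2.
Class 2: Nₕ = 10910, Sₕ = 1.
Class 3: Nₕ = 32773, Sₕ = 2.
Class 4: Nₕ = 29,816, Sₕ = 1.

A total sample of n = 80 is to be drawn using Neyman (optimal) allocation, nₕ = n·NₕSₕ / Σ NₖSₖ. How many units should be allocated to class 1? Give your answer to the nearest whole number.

1: NₕSₕ = 57335·2 = 114670
2: NₕSₕ = 10910·1 = 10910
3: NₕSₕ = 32773·2 = 65546
4: NₕSₕ = 29816·1 = 29816
Σ NₕSₕ = 220942.
n_1 = 80·114670/220942 = 41.520... → 42.

42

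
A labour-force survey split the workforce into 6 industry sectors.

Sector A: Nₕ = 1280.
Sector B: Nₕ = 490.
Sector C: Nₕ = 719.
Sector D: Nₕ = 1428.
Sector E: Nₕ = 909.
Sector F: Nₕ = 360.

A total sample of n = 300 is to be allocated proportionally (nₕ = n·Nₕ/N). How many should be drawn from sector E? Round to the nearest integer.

N = 1280 + 490 + 719 + 1428 + 909 + 360 = 5186.
n_E = 300·909/5186 = 52.584... → 53.

53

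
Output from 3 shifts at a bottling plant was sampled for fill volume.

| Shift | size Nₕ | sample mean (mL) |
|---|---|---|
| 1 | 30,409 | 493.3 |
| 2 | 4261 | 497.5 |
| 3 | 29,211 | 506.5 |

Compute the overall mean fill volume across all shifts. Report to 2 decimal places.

x̄_st = (Σ Nₕx̄ₕ) / (Σ Nₕ) = (30409·493.3 + 4261·497.5 + 29211·506.5) / 63881
= 31915978.7 / 63881 = 499.6161... → 499.62.

499.62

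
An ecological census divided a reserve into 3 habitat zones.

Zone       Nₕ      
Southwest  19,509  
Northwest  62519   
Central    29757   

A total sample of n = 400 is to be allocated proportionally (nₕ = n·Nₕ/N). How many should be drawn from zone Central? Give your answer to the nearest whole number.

Share of zone Central = 29757/111785 = 0.26620.
Allocate 400 × 0.26620 = 106.479... → 106.

106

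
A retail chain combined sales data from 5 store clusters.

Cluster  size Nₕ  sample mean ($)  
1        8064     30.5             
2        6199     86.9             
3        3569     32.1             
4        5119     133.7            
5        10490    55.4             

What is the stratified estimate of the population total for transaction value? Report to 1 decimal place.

2164766.3

1: 8064·30.5 = 245952
2: 6199·86.9 = 538693.1
3: 3569·32.1 = 114564.9
4: 5119·133.7 = 684410.3
5: 10490·55.4 = 581146
τ̂ = Σ Nₕx̄ₕ = 2164766.3.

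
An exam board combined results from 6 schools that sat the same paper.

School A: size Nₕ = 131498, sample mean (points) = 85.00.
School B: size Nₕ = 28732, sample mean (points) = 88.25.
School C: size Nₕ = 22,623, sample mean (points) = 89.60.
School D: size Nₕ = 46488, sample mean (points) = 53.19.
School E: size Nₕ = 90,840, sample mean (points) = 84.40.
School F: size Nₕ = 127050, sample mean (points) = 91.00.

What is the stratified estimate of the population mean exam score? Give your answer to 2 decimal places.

83.72

N = 131498 + 28732 + 22623 + 46488 + 90840 + 127050 = 447231.
The stratified mean weights each stratum mean by its population share Nₕ/N.
Σ Nₕx̄ₕ = 131498·85.00 + 28732·88.25 + 22623·89.60 + 46488·53.19 + 90840·84.40 + 127050·91.00 = 11177330 + 2535599 + 2027020.8 + 2472696.72 + 7666896 + 11561550 = 37441092.52.
Divide by N: 37441092.52 / 447231 = 83.7176... → 83.72.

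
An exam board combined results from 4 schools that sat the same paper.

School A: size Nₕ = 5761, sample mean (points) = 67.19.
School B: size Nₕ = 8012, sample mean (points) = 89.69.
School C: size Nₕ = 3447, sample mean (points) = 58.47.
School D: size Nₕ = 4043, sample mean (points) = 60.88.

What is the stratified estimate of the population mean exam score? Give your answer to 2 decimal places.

73.05

x̄_st = (Σ Nₕx̄ₕ) / (Σ Nₕ) = (5761·67.19 + 8012·89.69 + 3447·58.47 + 4043·60.88) / 21263
= 1553361.8 / 21263 = 73.0547... → 73.05.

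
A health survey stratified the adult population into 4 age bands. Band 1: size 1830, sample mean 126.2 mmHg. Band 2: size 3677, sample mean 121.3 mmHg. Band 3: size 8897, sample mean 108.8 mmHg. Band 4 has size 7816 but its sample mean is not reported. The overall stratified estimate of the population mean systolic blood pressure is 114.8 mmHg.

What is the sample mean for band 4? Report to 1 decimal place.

Σ Nₕx̄ₕ = N·μ, so 7816·x̄_4 = 22220·114.8 − (1830·126.2 + 3677·121.3 + 8897·108.8).
= 2550856 − 1644959.7 = 905896.3.
x̄_4 = 905896.3 / 7816 = 115.903... → 115.9.

115.9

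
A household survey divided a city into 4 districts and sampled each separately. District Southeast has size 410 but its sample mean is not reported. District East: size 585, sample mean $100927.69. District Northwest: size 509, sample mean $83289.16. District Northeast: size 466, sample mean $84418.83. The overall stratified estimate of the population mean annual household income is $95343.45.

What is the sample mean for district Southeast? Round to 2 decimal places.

114757.42

Σ Nₕx̄ₕ = N·μ, so 410·x̄_Southeast = 1970·95343.45 − (585·100927.69 + 509·83289.16 + 466·84418.83).
= 187826596.5 − 140776055.87 = 47050540.63.
x̄_Southeast = 47050540.63 / 410 = 114757.4162... → 114757.42.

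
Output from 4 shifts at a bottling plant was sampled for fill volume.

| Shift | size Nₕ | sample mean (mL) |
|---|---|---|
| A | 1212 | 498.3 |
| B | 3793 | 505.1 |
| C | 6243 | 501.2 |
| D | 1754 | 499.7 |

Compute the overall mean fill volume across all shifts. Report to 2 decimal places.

N = 1212 + 3793 + 6243 + 1754 = 13002.
Weight each subgroup mean by Nₕ/N and sum.
Σ Nₕx̄ₕ = 1212·498.3 + 3793·505.1 + 6243·501.2 + 1754·499.7 = 603939.6 + 1915844.3 + 3128991.6 + 876473.8 = 6525249.3.
Divide by N: 6525249.3 / 13002 = 501.8650... → 501.87.

501.87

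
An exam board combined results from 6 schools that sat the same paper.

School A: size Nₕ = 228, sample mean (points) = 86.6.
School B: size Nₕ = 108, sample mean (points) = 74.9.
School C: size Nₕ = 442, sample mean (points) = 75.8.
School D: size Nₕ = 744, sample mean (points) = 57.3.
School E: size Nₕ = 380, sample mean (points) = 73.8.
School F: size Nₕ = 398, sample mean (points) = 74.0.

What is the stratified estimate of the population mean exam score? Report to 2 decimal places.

70.20

N = 2300; weights Wₕ = Nₕ/N = (0.0991, 0.0470, 0.1922, 0.3235, 0.1652, 0.1730).
x̄_st = Σ Wₕ·x̄ₕ = 0.0991·86.6 + 0.0470·74.9 + 0.1922·75.8 + 0.3235·57.3 + 0.1652·73.8 + 0.1730·74.0 ≈ 70.2021...
→ 70.20.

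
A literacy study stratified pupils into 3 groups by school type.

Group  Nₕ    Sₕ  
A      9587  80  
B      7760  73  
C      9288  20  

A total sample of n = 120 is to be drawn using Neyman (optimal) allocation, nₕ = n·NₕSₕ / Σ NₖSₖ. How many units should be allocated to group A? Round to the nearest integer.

Σ NₕSₕ = 9587·80 + 7760·73 + 9288·20 = 1519200.
Share for A: 766960/1519200 = 0.50484.
n_A = 120 × 0.50484 = 60.581... → 61.

61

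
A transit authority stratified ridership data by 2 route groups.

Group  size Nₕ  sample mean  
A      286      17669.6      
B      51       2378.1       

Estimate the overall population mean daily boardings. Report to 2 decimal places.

x̄_st = (Σ Nₕx̄ₕ) / (Σ Nₕ) = (286·17669.6 + 51·2378.1) / 337
= 5174788.7 / 337 = 15355.4561... → 15355.46.

15355.46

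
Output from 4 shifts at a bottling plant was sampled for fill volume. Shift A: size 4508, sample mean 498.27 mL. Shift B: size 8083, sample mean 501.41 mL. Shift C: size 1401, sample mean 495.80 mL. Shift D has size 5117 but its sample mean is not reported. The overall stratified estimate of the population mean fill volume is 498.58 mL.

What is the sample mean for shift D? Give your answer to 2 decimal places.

N = 4508 + 8083 + 1401 + 5117 = 19109.
Overall total = μ·N = 498.58·19109 = 9527365.22.
Subtract the known strata: 4508·498.27 + 8083·501.41 + 1401·495.80 = 6993713.99.
Remaining total for shift D: 9527365.22 − 6993713.99 = 2533651.23.
Divide by its size: 2533651.23 / 5117 = 495.1439... → 495.14.

495.14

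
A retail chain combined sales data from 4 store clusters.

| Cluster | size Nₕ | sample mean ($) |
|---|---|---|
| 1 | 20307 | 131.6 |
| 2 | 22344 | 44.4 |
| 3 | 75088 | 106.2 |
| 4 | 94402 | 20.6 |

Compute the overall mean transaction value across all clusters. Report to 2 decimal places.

N = 20307 + 22344 + 75088 + 94402 = 212141.
Overall mean = Σ (Nₕ/N)·x̄ₕ — weight by population share, not a simple average.
Σ Nₕx̄ₕ = 20307·131.6 + 22344·44.4 + 75088·106.2 + 94402·20.6 = 2672401.2 + 992073.6 + 7974345.6 + 1944681.2 = 13583501.6.
Divide by N: 13583501.6 / 212141 = 64.0305... → 64.03.

64.03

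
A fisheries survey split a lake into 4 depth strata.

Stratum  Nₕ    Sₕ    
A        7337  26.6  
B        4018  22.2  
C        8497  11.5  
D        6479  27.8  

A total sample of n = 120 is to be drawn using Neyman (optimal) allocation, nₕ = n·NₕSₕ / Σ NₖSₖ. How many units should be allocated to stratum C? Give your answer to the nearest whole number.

A: NₕSₕ = 7337·26.6 = 195164.2
B: NₕSₕ = 4018·22.2 = 89199.6
C: NₕSₕ = 8497·11.5 = 97715.5
D: NₕSₕ = 6479·27.8 = 180116.2
Σ NₕSₕ = 562195.5.
n_C = 120·97715.5/562195.5 = 20.857... → 21.

21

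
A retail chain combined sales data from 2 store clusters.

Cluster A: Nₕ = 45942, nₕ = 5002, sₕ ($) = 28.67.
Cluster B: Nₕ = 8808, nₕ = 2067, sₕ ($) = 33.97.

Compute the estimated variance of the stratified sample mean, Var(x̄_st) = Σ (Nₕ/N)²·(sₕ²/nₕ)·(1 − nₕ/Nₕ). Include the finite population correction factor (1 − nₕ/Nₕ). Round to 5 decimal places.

0.11417

N = 54750; Wₕ = Nₕ/N.
cluster A: (45942/54750)²·28.67²/5002·(1 − 5002/45942) = 0.10311010
cluster B: (8808/54750)²·33.97²/2067·(1 − 2067/8808) = 0.01105819
Sum = 0.11416828 → 0.11417.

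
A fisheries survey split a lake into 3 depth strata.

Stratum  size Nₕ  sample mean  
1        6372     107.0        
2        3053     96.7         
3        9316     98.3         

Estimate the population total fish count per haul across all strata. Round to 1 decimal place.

1892791.9

Population total = Σ Nₕ·x̄ₕ (each stratum's size times its mean).
6372·107.0 + 3053·96.7 + 9316·98.3 = 681804 + 295225.1 + 915762.8 = 1892791.9.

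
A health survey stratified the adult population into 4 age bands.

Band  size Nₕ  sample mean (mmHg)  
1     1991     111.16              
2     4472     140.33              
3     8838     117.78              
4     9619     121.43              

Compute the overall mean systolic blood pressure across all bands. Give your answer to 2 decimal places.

N = 24920; weights Wₕ = Nₕ/N = (0.0799, 0.1795, 0.3547, 0.3860).
x̄_st = Σ Wₕ·x̄ₕ = 0.0799·111.16 + 0.1795·140.33 + 0.3547·117.78 + 0.3860·121.43 ≈ 122.7067...
→ 122.71.

122.71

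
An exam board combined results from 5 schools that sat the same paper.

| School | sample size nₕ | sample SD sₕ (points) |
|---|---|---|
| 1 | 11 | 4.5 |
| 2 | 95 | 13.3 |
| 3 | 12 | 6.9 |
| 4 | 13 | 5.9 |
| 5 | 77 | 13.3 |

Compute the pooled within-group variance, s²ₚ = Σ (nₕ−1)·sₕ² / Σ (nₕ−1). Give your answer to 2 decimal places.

153.77

Degrees of freedom: 10 + 94 + 11 + 12 + 76 = 203.
Σ(nₕ−1)sₕ² = 10·20.25 + 94·176.89 + 11·47.61 + 12·34.81 + 76·176.89 = 31215.23.
s²ₚ = 31215.23 / 203 = 153.7696... → 153.77.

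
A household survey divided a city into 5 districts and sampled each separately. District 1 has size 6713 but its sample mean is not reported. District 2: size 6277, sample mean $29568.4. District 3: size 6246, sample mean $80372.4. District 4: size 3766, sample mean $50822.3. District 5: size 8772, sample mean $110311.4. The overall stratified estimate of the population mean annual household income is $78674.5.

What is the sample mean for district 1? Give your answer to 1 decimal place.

97296.0

N = 6713 + 6277 + 6246 + 3766 + 8772 = 31774.
Overall total = μ·N = 78674.5·31774 = 2499803563.
Subtract the known strata: 6277·29568.4 + 6246·80372.4 + 3766·50822.3 + 8772·110311.4 = 1846655239.8.
Remaining total for district 1: 2499803563 − 1846655239.8 = 653148323.2.
Divide by its size: 653148323.2 / 6713 = 97296.041... → 97296.0.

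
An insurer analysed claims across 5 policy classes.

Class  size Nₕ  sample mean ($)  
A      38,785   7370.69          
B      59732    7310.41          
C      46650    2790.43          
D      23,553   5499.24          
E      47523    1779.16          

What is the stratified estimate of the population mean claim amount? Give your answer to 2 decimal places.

4933.27

N = 216243; weights Wₕ = Nₕ/N = (0.1794, 0.2762, 0.2157, 0.1089, 0.2198).
x̄_st = Σ Wₕ·x̄ₕ = 0.1794·7370.69 + 0.2762·7310.41 + 0.2157·2790.43 + 0.1089·5499.24 + 0.2198·1779.16 ≈ 4933.2732...
→ 4933.27.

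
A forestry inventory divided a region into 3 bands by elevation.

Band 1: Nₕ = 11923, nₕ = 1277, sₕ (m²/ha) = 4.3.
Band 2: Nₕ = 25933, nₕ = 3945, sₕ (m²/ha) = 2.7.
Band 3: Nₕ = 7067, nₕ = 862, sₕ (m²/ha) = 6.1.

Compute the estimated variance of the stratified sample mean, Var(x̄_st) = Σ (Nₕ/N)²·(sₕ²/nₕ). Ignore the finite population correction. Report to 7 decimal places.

0.0027040

N = 44923. Term for each stratum: Wₕ²sₕ²/nₕ.
Var(x̄_st) = 0.0010199517 + 0.0006158126 + 0.0010682800 = 0.0027040442 → 0.0027040.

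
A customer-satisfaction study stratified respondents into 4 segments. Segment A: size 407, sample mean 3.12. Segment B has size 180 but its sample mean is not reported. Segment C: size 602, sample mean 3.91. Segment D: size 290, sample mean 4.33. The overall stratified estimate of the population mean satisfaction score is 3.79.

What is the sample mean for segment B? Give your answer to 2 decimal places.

N = 407 + 180 + 602 + 290 = 1479.
Overall total = μ·N = 3.79·1479 = 5605.41.
Subtract the known strata: 407·3.12 + 602·3.91 + 290·4.33 = 4879.36.
Remaining total for segment B: 5605.41 − 4879.36 = 726.05.
Divide by its size: 726.05 / 180 = 4.0336... → 4.03.

4.03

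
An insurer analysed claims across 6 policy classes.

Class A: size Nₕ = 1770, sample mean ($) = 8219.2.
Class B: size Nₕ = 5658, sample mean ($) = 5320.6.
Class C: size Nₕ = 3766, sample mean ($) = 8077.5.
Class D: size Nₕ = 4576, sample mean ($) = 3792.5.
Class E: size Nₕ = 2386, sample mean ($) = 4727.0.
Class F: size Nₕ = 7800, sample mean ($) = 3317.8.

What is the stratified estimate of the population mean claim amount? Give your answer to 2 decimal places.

4992.44

N = 1770 + 5658 + 3766 + 4576 + 2386 + 7800 = 25956.
The stratified mean weights each stratum mean by its population share Nₕ/N.
Σ Nₕx̄ₕ = 1770·8219.2 + 5658·5320.6 + 3766·8077.5 + 4576·3792.5 + 2386·4727.0 + 7800·3317.8 = 14547984 + 30103954.8 + 30419865 + 17354480 + 11278622 + 25878840 = 129583745.8.
Divide by N: 129583745.8 / 25956 = 4992.4390... → 4992.44.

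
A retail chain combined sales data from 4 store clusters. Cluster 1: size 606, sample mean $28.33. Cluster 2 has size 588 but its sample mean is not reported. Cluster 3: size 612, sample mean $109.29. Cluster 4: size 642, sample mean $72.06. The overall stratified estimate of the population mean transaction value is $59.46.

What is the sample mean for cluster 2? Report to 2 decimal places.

Σ Nₕx̄ₕ = N·μ, so 588·x̄_2 = 2448·59.46 − (606·28.33 + 612·109.29 + 642·72.06).
= 145558.08 − 130315.98 = 15242.1.
x̄_2 = 15242.1 / 588 = 25.9219... → 25.92.

25.92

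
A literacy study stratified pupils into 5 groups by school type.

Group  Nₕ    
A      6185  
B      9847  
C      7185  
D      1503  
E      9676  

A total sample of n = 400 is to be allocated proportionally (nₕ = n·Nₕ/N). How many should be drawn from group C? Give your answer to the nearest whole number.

84

N = 6185 + 9847 + 7185 + 1503 + 9676 = 34396.
n_C = 400·7185/34396 = 83.556... → 84.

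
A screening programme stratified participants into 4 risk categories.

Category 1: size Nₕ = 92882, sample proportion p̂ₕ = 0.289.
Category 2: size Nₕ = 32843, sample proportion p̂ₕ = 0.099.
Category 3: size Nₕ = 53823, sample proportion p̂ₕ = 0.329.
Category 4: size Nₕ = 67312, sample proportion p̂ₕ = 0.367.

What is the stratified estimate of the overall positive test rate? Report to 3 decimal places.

0.294

N = 92882 + 32843 + 53823 + 67312 = 246860.
Overall proportion = Σ (Nₕ/N)·p̂ₕ.
Σ Nₕp̂ₕ = 26842.898 + 3251.457 + 17707.767 + 24703.504 = 72505.626.
72505.626 / 246860 = 0.29371... → 0.294.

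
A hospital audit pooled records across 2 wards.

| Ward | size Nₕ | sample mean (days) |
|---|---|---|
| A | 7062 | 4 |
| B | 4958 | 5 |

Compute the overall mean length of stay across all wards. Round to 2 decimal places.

4.41

N = 7062 + 4958 = 12020.
Overall mean = Σ (Nₕ/N)·x̄ₕ — weight by population share, not a simple average.
Σ Nₕx̄ₕ = 7062·4 + 4958·5 = 28248 + 24790 = 53038.
Divide by N: 53038 / 12020 = 4.4125... → 4.41.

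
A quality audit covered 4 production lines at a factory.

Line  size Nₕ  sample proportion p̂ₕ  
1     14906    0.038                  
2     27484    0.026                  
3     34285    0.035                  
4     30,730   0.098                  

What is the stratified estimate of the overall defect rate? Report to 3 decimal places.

0.051

Wₕ = Nₕ/N with N = 107405: 0.1388, 0.2559, 0.3192, 0.2861.
p̂_st = 0.1388·0.038 + 0.2559·0.026 + 0.3192·0.035 + 0.2861·0.098 ≈ 0.05114... → 0.051.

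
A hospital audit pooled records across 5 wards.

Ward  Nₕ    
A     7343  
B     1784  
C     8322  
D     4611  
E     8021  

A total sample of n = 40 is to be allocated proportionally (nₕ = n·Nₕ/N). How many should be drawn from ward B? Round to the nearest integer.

2

N = 7343 + 1784 + 8322 + 4611 + 8021 = 30081.
n_B = 40·1784/30081 = 2.372... → 2.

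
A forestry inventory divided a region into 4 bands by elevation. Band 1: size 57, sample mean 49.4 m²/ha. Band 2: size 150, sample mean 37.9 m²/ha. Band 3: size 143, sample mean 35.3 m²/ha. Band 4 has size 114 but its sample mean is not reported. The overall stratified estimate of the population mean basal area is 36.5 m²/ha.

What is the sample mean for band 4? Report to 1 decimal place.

29.7

N = 57 + 150 + 143 + 114 = 464.
Overall total = μ·N = 36.5·464 = 16936.
Subtract the known strata: 57·49.4 + 150·37.9 + 143·35.3 = 13548.7.
Remaining total for band 4: 16936 − 13548.7 = 3387.3.
Divide by its size: 3387.3 / 114 = 29.713... → 29.7.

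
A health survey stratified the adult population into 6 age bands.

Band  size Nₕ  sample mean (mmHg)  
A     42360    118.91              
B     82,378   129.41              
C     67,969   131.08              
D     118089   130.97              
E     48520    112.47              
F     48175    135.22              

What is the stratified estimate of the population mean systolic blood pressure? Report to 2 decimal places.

x̄_st = (Σ Nₕx̄ₕ) / (Σ Nₕ) = (42360·118.91 + 82378·129.41 + 67969·131.08 + 118089·130.97 + 48520·112.47 + 48175·135.22) / 407491
= 52044325.33 / 407491 = 127.7190... → 127.72.

127.72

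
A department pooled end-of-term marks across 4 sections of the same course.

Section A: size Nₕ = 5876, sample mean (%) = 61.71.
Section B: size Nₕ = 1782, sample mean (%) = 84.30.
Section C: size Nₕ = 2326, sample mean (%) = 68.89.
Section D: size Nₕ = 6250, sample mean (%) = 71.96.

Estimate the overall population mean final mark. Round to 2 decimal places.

69.16

x̄_st = (Σ Nₕx̄ₕ) / (Σ Nₕ) = (5876·61.71 + 1782·84.30 + 2326·68.89 + 6250·71.96) / 16234
= 1122818.7 / 16234 = 69.1646... → 69.16.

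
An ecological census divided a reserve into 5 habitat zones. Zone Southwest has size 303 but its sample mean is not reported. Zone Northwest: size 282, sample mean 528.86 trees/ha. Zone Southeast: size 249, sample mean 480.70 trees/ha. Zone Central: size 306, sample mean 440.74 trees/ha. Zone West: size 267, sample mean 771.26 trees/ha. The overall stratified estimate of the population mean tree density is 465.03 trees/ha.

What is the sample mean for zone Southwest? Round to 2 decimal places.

147.43

N = 303 + 282 + 249 + 306 + 267 = 1407.
Overall total = μ·N = 465.03·1407 = 654297.21.
Subtract the known strata: 282·528.86 + 249·480.70 + 306·440.74 + 267·771.26 = 609625.68.
Remaining total for zone Southwest: 654297.21 − 609625.68 = 44671.53.
Divide by its size: 44671.53 / 303 = 147.4308... → 147.43.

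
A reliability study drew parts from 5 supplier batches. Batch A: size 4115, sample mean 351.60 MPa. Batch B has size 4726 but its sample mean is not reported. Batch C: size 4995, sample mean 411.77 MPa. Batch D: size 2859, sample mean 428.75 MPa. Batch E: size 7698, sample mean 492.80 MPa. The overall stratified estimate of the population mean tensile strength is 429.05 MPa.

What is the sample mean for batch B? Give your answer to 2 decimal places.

411.09

Σ Nₕx̄ₕ = N·μ, so 4726·x̄_B = 24393·429.05 − (4115·351.60 + 4995·411.77 + 2859·428.75 + 7698·492.80).
= 10465816.65 − 8522995.8 = 1942820.85.
x̄_B = 1942820.85 / 4726 = 411.0920... → 411.09.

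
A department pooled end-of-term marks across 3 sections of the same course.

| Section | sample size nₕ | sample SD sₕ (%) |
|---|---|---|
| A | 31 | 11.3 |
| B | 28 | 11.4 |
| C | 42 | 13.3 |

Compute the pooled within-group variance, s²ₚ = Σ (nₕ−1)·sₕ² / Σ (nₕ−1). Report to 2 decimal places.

148.90

A: (31−1)·11.3² = 30·127.69 = 3830.7
B: (28−1)·11.4² = 27·129.96 = 3508.92
C: (42−1)·13.3² = 41·176.89 = 7252.49
Numerator = 14592.11; denominator = Σ(nₕ−1) = 98.
s²ₚ = 14592.11/98 = 148.8991... → 148.90.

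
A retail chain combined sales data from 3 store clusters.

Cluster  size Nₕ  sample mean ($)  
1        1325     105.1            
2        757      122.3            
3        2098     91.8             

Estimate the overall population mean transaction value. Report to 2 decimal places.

101.54

x̄_st = (Σ Nₕx̄ₕ) / (Σ Nₕ) = (1325·105.1 + 757·122.3 + 2098·91.8) / 4180
= 424435 / 4180 = 101.5395... → 101.54.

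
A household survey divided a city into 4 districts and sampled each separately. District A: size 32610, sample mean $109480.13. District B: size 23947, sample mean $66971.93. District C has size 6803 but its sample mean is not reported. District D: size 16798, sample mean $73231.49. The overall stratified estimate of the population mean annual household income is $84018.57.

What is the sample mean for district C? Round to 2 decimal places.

48610.04

N = 32610 + 23947 + 6803 + 16798 = 80158.
Overall total = μ·N = 84018.57·80158 = 6734760534.06.
Subtract the known strata: 32610·109480.13 + 23947·66971.93 + 16798·73231.49 = 6404066416.03.
Remaining total for district C: 6734760534.06 − 6404066416.03 = 330694118.03.
Divide by its size: 330694118.03 / 6803 = 48610.0423... → 48610.04.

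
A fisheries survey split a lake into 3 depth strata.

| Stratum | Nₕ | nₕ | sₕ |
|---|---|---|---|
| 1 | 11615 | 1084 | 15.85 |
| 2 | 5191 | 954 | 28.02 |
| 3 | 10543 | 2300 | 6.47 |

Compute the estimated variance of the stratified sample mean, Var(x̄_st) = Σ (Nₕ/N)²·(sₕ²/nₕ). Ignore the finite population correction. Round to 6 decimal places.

N = 27349. Term for each stratum: Wₕ²sₕ²/nₕ.
Var(x̄_st) = 0.041800818 + 0.029648795 + 0.002704744 = 0.074154357 → 0.074154.

0.074154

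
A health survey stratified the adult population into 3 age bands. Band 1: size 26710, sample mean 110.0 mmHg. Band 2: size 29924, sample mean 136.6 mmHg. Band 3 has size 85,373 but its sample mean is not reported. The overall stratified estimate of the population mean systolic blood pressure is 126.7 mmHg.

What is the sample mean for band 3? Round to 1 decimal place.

Σ Nₕx̄ₕ = N·μ, so 85373·x̄_3 = 142007·126.7 − (26710·110.0 + 29924·136.6).
= 17992286.9 − 7025718.4 = 10966568.5.
x̄_3 = 10966568.5 / 85373 = 128.455... → 128.5.

128.5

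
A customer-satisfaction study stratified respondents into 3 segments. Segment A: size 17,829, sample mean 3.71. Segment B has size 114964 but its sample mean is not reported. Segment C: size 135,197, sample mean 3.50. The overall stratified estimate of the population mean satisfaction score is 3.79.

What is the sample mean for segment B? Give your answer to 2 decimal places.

N = 17829 + 114964 + 135197 = 267990.
Overall total = μ·N = 3.79·267990 = 1015682.1.
Subtract the known strata: 17829·3.71 + 135197·3.50 = 539335.09.
Remaining total for segment B: 1015682.1 − 539335.09 = 476347.01.
Divide by its size: 476347.01 / 114964 = 4.1434... → 4.14.

4.14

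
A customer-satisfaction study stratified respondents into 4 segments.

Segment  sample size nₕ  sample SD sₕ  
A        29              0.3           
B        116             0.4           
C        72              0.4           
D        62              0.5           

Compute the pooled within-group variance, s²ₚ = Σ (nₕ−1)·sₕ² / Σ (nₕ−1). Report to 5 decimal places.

0.17284

Degrees of freedom: 28 + 115 + 71 + 61 = 275.
Σ(nₕ−1)sₕ² = 28·0.09 + 115·0.16 + 71·0.16 + 61·0.25 = 47.53.
s²ₚ = 47.53 / 275 = 0.1728364... → 0.17284.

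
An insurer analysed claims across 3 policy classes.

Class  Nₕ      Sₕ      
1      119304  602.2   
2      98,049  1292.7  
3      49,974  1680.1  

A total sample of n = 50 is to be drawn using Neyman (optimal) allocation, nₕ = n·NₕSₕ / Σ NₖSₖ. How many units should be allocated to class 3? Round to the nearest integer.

Σ NₕSₕ = 119304·602.2 + 98049·1292.7 + 49974·1680.1 = 282554128.5.
Share for 3: 83961317.4/282554128.5 = 0.29715.
n_3 = 50 × 0.29715 = 14.858... → 15.

15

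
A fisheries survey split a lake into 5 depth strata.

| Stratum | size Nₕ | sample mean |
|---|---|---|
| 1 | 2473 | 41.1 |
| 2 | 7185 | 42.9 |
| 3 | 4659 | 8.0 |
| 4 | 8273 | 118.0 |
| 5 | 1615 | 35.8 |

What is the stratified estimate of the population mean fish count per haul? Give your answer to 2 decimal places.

N = 24205; weights Wₕ = Nₕ/N = (0.1022, 0.2968, 0.1925, 0.3418, 0.0667).
x̄_st = Σ Wₕ·x̄ₕ = 0.1022·41.1 + 0.2968·42.9 + 0.1925·8.0 + 0.3418·118.0 + 0.0667·35.8 ≈ 61.1931...
→ 61.19.

61.19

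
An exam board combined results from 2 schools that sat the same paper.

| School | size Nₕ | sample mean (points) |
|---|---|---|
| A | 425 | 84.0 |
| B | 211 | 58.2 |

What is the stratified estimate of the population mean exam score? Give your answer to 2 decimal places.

75.44

N = 636; weights Wₕ = Nₕ/N = (0.6682, 0.3318).
x̄_st = Σ Wₕ·x̄ₕ = 0.6682·84.0 + 0.3318·58.2 ≈ 75.4406...
→ 75.44.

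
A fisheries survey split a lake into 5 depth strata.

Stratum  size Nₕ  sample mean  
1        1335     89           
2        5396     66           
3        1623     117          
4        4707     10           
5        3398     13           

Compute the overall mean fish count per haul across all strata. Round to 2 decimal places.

45.94

x̄_st = (Σ Nₕx̄ₕ) / (Σ Nₕ) = (1335·89 + 5396·66 + 1623·117 + 4707·10 + 3398·13) / 16459
= 756086 / 16459 = 45.9375... → 45.94.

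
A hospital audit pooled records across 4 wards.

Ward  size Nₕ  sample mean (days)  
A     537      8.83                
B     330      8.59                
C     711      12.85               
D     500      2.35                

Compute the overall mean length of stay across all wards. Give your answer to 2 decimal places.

N = 2078; weights Wₕ = Nₕ/N = (0.2584, 0.1588, 0.3422, 0.2406).
x̄_st = Σ Wₕ·x̄ₕ = 0.2584·8.83 + 0.1588·8.59 + 0.3422·12.85 + 0.2406·2.35 ≈ 8.6082...
→ 8.61.

8.61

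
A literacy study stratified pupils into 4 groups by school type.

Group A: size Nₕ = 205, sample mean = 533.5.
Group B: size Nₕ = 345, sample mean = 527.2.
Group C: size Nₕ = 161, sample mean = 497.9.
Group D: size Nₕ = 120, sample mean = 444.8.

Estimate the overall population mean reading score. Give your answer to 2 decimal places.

511.18

N = 205 + 345 + 161 + 120 = 831.
The stratified mean weights each stratum mean by its population share Nₕ/N.
Σ Nₕx̄ₕ = 205·533.5 + 345·527.2 + 161·497.9 + 120·444.8 = 109367.5 + 181884 + 80161.9 + 53376 = 424789.4.
Divide by N: 424789.4 / 831 = 511.1786... → 511.18.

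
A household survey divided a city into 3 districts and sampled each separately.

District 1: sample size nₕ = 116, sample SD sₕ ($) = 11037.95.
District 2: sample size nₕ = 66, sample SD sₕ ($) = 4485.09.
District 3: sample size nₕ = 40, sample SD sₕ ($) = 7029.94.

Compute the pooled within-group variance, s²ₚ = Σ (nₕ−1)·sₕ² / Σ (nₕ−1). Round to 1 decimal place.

1: (116−1)·11037.95² = 115·121836340.2025 = 14011179123.2875
2: (66−1)·4485.09² = 65·20116032.3081 = 1307542100.0265
3: (40−1)·7029.94² = 39·49420056.4036 = 1927382199.7404
Numerator = 17246103423.0544; denominator = Σ(nₕ−1) = 219.
s²ₚ = 17246103423.0544/219 = 78749330.699... → 78749330.7.

78749330.7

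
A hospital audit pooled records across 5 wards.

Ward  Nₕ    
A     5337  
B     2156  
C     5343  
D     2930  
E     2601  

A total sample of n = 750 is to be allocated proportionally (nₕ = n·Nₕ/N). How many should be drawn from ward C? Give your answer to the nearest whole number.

N = 5337 + 2156 + 5343 + 2930 + 2601 = 18367.
n_C = 750·5343/18367 = 218.177... → 218.

218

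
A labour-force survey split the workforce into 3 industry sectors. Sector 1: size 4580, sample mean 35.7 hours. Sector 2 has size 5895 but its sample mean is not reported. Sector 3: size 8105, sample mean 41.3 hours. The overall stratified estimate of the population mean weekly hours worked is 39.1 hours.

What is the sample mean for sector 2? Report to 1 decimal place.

N = 4580 + 5895 + 8105 = 18580.
Overall total = μ·N = 39.1·18580 = 726478.
Subtract the known strata: 4580·35.7 + 8105·41.3 = 498242.5.
Remaining total for sector 2: 726478 − 498242.5 = 228235.5.
Divide by its size: 228235.5 / 5895 = 38.717... → 38.7.

38.7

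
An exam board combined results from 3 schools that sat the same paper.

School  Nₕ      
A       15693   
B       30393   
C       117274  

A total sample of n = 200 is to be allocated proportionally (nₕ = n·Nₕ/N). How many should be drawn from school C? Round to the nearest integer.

Share of school C = 117274/163360 = 0.71789.
Allocate 200 × 0.71789 = 143.577... → 144.

144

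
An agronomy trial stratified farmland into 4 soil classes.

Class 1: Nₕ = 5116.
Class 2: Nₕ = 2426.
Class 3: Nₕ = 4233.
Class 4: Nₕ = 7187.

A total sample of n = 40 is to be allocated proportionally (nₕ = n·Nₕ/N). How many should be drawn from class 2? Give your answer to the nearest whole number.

5

Share of class 2 = 2426/18962 = 0.12794.
Allocate 40 × 0.12794 = 5.118... → 5.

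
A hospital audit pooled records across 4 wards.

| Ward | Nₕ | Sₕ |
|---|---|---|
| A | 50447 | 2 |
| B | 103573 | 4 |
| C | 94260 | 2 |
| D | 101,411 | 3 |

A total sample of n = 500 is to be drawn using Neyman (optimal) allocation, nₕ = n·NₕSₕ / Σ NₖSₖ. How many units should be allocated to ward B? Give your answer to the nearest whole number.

Σ NₕSₕ = 50447·2 + 103573·4 + 94260·2 + 101411·3 = 1007939.
Share for B: 414292/1007939 = 0.41103.
n_B = 500 × 0.41103 = 205.514... → 206.

206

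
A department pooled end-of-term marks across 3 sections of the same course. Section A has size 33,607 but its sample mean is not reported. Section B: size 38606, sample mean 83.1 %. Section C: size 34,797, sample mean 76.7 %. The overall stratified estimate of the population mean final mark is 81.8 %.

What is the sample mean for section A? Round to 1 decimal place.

85.6

N = 33607 + 38606 + 34797 = 107010.
Overall total = μ·N = 81.8·107010 = 8753418.
Subtract the known strata: 38606·83.1 + 34797·76.7 = 5877088.5.
Remaining total for section A: 8753418 − 5877088.5 = 2876329.5.
Divide by its size: 2876329.5 / 33607 = 85.587... → 85.6.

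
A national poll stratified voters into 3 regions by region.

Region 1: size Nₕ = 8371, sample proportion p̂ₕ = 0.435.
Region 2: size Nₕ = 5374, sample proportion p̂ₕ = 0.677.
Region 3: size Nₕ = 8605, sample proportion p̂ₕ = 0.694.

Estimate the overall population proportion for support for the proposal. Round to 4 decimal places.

0.5929

Wₕ = Nₕ/N with N = 22350: 0.3745, 0.2404, 0.3850.
p̂_st = 0.3745·0.435 + 0.2404·0.677 + 0.3850·0.694 ≈ 0.592906... → 0.5929.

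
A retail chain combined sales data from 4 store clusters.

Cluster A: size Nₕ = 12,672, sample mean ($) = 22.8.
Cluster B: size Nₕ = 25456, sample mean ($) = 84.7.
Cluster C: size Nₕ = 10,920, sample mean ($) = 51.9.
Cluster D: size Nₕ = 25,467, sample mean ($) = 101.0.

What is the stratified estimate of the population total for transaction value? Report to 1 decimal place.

A: 12672·22.8 = 288921.6
B: 25456·84.7 = 2156123.2
C: 10920·51.9 = 566748
D: 25467·101.0 = 2572167
τ̂ = Σ Nₕx̄ₕ = 5583959.8.

5583959.8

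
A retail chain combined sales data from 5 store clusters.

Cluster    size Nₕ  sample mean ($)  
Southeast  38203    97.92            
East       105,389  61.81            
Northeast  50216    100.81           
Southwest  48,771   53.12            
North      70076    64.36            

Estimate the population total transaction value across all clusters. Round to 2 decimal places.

22418013.69

Population total = Σ Nₕ·x̄ₕ (each stratum's size times its mean).
38203·97.92 + 105389·61.81 + 50216·100.81 + 48771·53.12 + 70076·64.36 = 3740837.76 + 6514094.09 + 5062274.96 + 2590715.52 + 4510091.36 = 22418013.69.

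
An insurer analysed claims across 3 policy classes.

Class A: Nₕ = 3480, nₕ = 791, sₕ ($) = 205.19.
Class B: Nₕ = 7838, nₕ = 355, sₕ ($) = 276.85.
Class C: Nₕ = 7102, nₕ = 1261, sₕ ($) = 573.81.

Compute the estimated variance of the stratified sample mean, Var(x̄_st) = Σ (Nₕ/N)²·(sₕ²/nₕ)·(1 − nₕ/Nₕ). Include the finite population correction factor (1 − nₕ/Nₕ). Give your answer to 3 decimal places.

70.713

N = 18420. Term for each stratum: Wₕ²sₕ²/nₕ·(1−nₕ/Nₕ).
Var(x̄_st) = 1.468002 + 37.321789 + 31.923446 = 70.713237 → 70.713.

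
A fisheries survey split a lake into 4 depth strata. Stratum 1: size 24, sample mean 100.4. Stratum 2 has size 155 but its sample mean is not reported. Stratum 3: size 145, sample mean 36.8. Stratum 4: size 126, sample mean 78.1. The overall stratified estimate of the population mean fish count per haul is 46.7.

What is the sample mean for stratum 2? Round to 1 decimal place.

N = 24 + 155 + 145 + 126 = 450.
Overall total = μ·N = 46.7·450 = 21015.
Subtract the known strata: 24·100.4 + 145·36.8 + 126·78.1 = 17586.2.
Remaining total for stratum 2: 21015 − 17586.2 = 3428.8.
Divide by its size: 3428.8 / 155 = 22.121... → 22.1.

22.1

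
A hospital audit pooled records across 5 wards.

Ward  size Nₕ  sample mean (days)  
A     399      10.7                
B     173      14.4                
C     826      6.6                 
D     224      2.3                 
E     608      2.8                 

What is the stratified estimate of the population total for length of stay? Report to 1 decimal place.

14429.7

A: 399·10.7 = 4269.3
B: 173·14.4 = 2491.2
C: 826·6.6 = 5451.6
D: 224·2.3 = 515.2
E: 608·2.8 = 1702.4
τ̂ = Σ Nₕx̄ₕ = 14429.7.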